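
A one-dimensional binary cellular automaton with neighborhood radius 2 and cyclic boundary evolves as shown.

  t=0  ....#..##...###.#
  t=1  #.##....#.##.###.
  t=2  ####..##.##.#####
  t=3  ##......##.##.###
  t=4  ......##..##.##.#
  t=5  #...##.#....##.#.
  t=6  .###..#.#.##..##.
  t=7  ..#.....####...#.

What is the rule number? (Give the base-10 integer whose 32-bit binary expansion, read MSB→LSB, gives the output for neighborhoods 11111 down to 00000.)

2900515086

  [31] ##### => #  t=2,i=0
  [30] ####. => .  t=2,i=2
  [29] ###.# => #  t=0,i=14
  [28] ###.. => .  t=2,i=3
  [27] ##.## => #  t=1,i=12
  [26] ##.#. => #  t=0,i=15
  [25] ##..# => .  t=2,i=4
  [24] ##... => .  t=0,i=9
  [23] #.### => #  t=1,i=13
  [22] #.##. => #  t=1,i=2
  [21] #.#.# => #  t=1,i=0
  [20] #.#.. => .  t=0,i=16
  [19] #..## => .  t=0,i=6
  [18] #..#. => .  t=6,i=5
  [17] #...# => #  t=0,i=10
  [16] #.... => .  t=0,i=1
  [15] .#### => .  t=2,i=13
  [14] .###. => #  t=0,i=13
  [13] .##.# => .  t=1,i=11
  [12] .##.. => #  t=0,i=8
  [11] .#.## => #  t=1,i=1
  [10] .#.#. => .  t=5,i=16
  [9] .#..# => .  t=0,i=5
  [8] .#... => #  t=0,i=0
  [7] ..### => .  t=0,i=12
  [6] ..##. => .  t=0,i=7
  [5] ..#.# => .  t=1,i=8
  [4] ..#.. => .  t=0,i=4
  [3] ...## => #  t=0,i=11
  [2] ...#. => #  t=0,i=3
  [1] ....# => #  t=0,i=2
  [0] ..... => .  t=3,i=4
  bits 10101100111000100101100100001110 = 2900515086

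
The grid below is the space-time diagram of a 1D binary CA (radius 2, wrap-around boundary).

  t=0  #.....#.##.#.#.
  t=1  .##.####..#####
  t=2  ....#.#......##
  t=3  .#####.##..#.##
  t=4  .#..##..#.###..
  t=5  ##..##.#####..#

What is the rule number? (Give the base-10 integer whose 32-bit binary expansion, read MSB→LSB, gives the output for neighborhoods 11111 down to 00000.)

1688690038

  [31] ##### => .  t=1,i=12
  [30] ####. => #  t=1,i=6
  [29] ###.# => #  t=1,i=14
  [28] ###.. => .  t=1,i=7
  [27] ##.## => .  t=1,i=0
  [26] ##.#. => #  t=0,i=10
  [25] ##..# => .  t=1,i=8
  [24] ##... => .  t=2,i=0
  [23] #.### => #  t=1,i=4
  [22] #.##. => .  t=0,i=8
  [21] #.#.# => #  t=0,i=11
  [20] #.#.. => .  t=0,i=0
  [19] #..## => .  t=1,i=9
  [18] #..#. => #  t=3,i=10
  [17] #...# => #  t=4,i=14
  [16] #.... => #  t=0,i=2
  [15] .#### => .  t=1,i=5
  [14] .###. => #  t=4,i=11
  [13] .##.# => .  t=0,i=9
  [12] .##.. => #  t=2,i=14
  [11] .#.## => #  t=0,i=7
  [10] .#.#. => #  t=0,i=12
  [9] .#..# => .  t=4,i=2
  [8] .#... => #  t=0,i=1
  [7] ..### => .  t=1,i=10
  [6] ..##. => #  t=2,i=13
  [5] ..#.# => #  t=0,i=6
  [4] ..#.. => #  t=4,i=1
  [3] ...## => .  t=2,i=12
  [2] ...#. => #  t=0,i=5
  [1] ....# => #  t=0,i=4
  [0] ..... => .  t=0,i=3
  bits 01100100101001110101110101110110 = 1688690038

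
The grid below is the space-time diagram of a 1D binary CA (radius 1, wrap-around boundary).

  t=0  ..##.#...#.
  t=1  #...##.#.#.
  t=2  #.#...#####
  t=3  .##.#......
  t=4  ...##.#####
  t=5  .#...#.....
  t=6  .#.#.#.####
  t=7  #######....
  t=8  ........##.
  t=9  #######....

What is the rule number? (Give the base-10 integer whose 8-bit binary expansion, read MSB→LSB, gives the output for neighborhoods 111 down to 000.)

37

  nb ###: next=.  (t=2,i=7, bit7=0)
  nb ##.: next=.  (t=0,i=3, bit6=0)
  nb #.#: next=#  (t=0,i=4, bit5=1)
  nb #..: next=.  (t=0,i=6, bit4=0)
  nb .##: next=.  (t=0,i=2, bit3=0)
  nb .#.: next=#  (t=0,i=5, bit2=1)
  nb ..#: next=.  (t=0,i=1, bit1=0)
  nb ...: next=#  (t=0,i=0, bit0=1)
  bits 00100101 = 37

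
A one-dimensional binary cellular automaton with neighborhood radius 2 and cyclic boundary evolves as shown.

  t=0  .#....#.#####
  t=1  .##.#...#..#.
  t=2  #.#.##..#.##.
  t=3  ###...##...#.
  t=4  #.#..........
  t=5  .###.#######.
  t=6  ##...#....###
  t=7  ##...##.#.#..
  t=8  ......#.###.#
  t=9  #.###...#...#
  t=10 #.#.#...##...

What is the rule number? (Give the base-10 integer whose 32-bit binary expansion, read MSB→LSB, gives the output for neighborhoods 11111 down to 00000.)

  #####|.  b31=0 t=0,i=10
  ####.|#  b30=1 t=0,i=11
  ###.#|.  b29=0 t=0,i=12
  ###..|#  b28=1 t=3,i=2
  ##.##|.  b27=0 t=5,i=4
  ##.#.|.  b26=0 t=0,i=0
  ##..#|#  b25=1 t=2,i=6
  ##...|.  b24=0 t=3,i=3
  #.###|#  b23=1 t=0,i=8
  #.##.|.  b22=0 t=2,i=4
  #.#.#|#  b21=1 t=2,i=0
  #.#..|#  b20=1 t=0,i=1
  #..##|#  b19=1 t=1,i=0
  #..#.|#  b18=1 t=1,i=10
  #...#|.  b17=0 t=1,i=6
  #....|.  b16=0 t=0,i=3
  .####|.  b15=0 t=0,i=9
  .###.|.  b14=0 t=3,i=1
  .##.#|#  b13=1 t=1,i=2
  .##..|.  b12=0 t=2,i=5
  .#.##|.  b11=0 t=0,i=7
  .#.#.|#  b10=1 t=2,i=1
  .#..#|.  b9=0 t=1,i=9
  .#...|#  b8=1 t=0,i=2
  ..###|#  b7=1 t=5,i=1
  ..##.|.  b6=0 t=1,i=1
  ..#.#|.  b5=0 t=0,i=6
  ..#..|#  b4=1 t=1,i=8
  ...##|.  b3=0 t=3,i=5
  ...#.|.  b2=0 t=0,i=5
  ....#|#  b1=1 t=0,i=4
  .....|#  b0=1 t=4,i=5
  bits 01010010101111000010010110010011 = 1388062099

1388062099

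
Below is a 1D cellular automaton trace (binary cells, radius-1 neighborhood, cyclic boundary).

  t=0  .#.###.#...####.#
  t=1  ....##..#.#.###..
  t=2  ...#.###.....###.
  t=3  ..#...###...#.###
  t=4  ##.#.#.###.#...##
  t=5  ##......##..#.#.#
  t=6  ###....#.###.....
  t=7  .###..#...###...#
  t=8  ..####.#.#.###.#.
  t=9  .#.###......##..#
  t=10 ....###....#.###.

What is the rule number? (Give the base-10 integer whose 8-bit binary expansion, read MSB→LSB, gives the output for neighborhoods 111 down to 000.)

210

  ###|#  b7=1 t=0,i=4
  ##.|#  b6=1 t=0,i=5
  #.#|.  b5=0 t=0,i=0
  #..|#  b4=1 t=0,i=8
  .##|.  b3=0 t=0,i=3
  .#.|.  b2=0 t=0,i=1
  ..#|#  b1=1 t=0,i=10
  ...|.  b0=0 t=0,i=9
  bits 11010010 = 210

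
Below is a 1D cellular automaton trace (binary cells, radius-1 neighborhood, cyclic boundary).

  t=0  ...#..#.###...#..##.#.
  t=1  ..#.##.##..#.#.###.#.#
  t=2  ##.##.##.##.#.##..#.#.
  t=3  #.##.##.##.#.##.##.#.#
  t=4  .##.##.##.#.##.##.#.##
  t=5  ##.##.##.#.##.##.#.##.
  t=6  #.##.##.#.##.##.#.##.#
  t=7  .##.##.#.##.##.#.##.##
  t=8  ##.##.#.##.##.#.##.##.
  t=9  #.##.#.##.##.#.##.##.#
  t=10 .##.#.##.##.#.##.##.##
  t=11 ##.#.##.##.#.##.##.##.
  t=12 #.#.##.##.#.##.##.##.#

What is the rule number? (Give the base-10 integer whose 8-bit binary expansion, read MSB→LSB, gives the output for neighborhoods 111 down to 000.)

  nb ###: next=.  (t=0,i=9, bit7=0)
  nb ##.: next=.  (t=0,i=10, bit6=0)
  nb #.#: next=#  (t=0,i=7, bit5=1)
  nb #..: next=#  (t=0,i=4, bit4=1)
  nb .##: next=#  (t=0,i=8, bit3=1)
  nb .#.: next=.  (t=0,i=3, bit2=0)
  nb ..#: next=#  (t=0,i=2, bit1=1)
  nb ...: next=.  (t=0,i=0, bit0=0)
  bits 00111010 = 58

58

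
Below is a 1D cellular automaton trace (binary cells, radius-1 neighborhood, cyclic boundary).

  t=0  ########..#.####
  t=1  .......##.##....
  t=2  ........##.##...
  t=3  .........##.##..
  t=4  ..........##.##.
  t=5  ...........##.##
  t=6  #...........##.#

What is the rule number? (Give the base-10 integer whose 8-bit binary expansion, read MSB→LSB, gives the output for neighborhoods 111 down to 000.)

116

  ### -> .   bit 7 = 0  t=0,i=0
  ##. -> #   bit 6 = 1  t=0,i=7
  #.# -> #   bit 5 = 1  t=0,i=11
  #.. -> #   bit 4 = 1  t=0,i=8
  .## -> .   bit 3 = 0  t=0,i=12
  .#. -> #   bit 2 = 1  t=0,i=10
  ..# -> .   bit 1 = 0  t=0,i=9
  ... -> .   bit 0 = 0  t=1,i=0
  bits 01110100 = 116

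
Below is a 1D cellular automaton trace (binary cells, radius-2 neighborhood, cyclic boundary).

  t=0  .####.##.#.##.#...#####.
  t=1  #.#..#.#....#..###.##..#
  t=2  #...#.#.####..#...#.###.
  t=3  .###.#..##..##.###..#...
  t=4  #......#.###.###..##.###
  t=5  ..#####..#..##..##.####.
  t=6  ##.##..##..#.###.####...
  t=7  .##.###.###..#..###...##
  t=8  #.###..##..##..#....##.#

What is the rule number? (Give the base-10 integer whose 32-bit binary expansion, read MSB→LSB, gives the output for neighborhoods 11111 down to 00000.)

2324673807

  ##### -> #   bit 31 = 1  t=0,i=20
  ####. -> .   bit 30 = 0  t=0,i=3
  ###.# -> .   bit 29 = 0  t=0,i=4
  ###.. -> .   bit 28 = 0  t=0,i=22
  ##.## -> #   bit 27 = 1  t=0,i=5
  ##.#. -> .   bit 26 = 0  t=0,i=8
  ##..# -> #   bit 25 = 1  t=0,i=23
  ##... -> .   bit 24 = 0  t=4,i=1
  #.### -> #   bit 23 = 1  t=2,i=8
  #.##. -> .   bit 22 = 0  t=0,i=6
  #.#.# -> .   bit 21 = 0  t=0,i=9
  #.#.. -> .   bit 20 = 0  t=0,i=14
  #..## -> #   bit 19 = 1  t=0,i=0
  #..#. -> #   bit 18 = 1  t=1,i=4
  #...# -> #   bit 17 = 1  t=0,i=16
  #.... -> #   bit 16 = 1  t=1,i=9
  .#### -> #   bit 15 = 1  t=0,i=2
  .###. -> .   bit 14 = 0  t=1,i=16
  .##.# -> #   bit 13 = 1  t=0,i=7
  .##.. -> #   bit 12 = 1  t=1,i=20
  .#.## -> .   bit 11 = 0  t=0,i=10
  .#.#. -> #   bit 10 = 1  t=1,i=6
  .#..# -> .   bit 9 = 0  t=1,i=3
  .#... -> #   bit 8 = 1  t=0,i=15
  ..### -> .   bit 7 = 0  t=0,i=1
  ..##. -> .   bit 6 = 0  t=1,i=23
  ..#.# -> .   bit 5 = 0  t=1,i=5
  ..#.. -> .   bit 4 = 0  t=1,i=12
  ...## -> #   bit 3 = 1  t=0,i=17
  ...#. -> #   bit 2 = 1  t=1,i=11
  ....# -> #   bit 1 = 1  t=1,i=10
  ..... -> #   bit 0 = 1  t=4,i=3
  bits 10001010100011111011010100001111 = 2324673807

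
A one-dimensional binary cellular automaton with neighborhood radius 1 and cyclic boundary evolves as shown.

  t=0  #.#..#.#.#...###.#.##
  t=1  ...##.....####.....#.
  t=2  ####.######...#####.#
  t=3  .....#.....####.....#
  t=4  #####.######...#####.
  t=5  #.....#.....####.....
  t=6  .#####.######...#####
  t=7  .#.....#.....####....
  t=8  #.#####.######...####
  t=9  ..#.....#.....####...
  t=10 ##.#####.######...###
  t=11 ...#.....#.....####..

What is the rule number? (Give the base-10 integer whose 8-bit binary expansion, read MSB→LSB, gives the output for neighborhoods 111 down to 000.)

  nb ###: next=.  (t=0,i=14, bit7=0)
  nb ##.: next=.  (t=0,i=0, bit6=0)
  nb #.#: next=.  (t=0,i=1, bit5=0)
  nb #..: next=#  (t=0,i=3, bit4=1)
  nb .##: next=#  (t=0,i=13, bit3=1)
  nb .#.: next=.  (t=0,i=2, bit2=0)
  nb ..#: next=#  (t=0,i=4, bit1=1)
  nb ...: next=#  (t=0,i=11, bit0=1)
  bits 00011011 = 27

27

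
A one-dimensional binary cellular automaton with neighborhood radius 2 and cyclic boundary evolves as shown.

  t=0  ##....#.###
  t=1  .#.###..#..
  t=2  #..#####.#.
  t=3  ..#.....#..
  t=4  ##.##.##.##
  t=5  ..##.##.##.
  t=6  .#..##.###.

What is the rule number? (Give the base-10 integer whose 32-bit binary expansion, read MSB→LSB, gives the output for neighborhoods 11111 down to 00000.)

  ##### -> .   bit 31 = 0  t=0,i=10
  ####. -> .   bit 30 = 0  t=0,i=0
  ###.# -> .   bit 29 = 0  t=2,i=7
  ###.. -> #   bit 28 = 1  t=0,i=1
  ##.## -> #   bit 27 = 1  t=4,i=2
  ##.#. -> #   bit 26 = 1  t=2,i=8
  ##..# -> #   bit 25 = 1  t=1,i=6
  ##... -> .   bit 24 = 0  t=0,i=2
  #.### -> #   bit 23 = 1  t=0,i=8
  #.##. -> #   bit 22 = 1  t=4,i=3
  #.#.# -> .   bit 21 = 0  t=2,i=9
  #.#.. -> .   bit 20 = 0  t=2,i=0
  #..## -> #   bit 19 = 1  t=2,i=2
  #..#. -> #   bit 18 = 1  t=1,i=7
  #...# -> .   bit 17 = 0  t=1,i=10
  #.... -> #   bit 16 = 1  t=0,i=3
  .#### -> .   bit 15 = 0  t=0,i=9
  .###. -> #   bit 14 = 1  t=1,i=4
  .##.# -> .   bit 13 = 0  t=4,i=4
  .##.. -> #   bit 12 = 1  t=5,i=9
  .#.## -> .   bit 11 = 0  t=0,i=7
  .#.#. -> .   bit 10 = 0  t=2,i=10
  .#..# -> .   bit 9 = 0  t=2,i=1
  .#... -> #   bit 8 = 1  t=1,i=9
  ..### -> .   bit 7 = 0  t=2,i=3
  ..##. -> .   bit 6 = 0  t=5,i=2
  ..#.# -> .   bit 5 = 0  t=0,i=6
  ..#.. -> .   bit 4 = 0  t=1,i=8
  ...## -> #   bit 3 = 1  t=5,i=1
  ...#. -> #   bit 2 = 1  t=0,i=5
  ....# -> #   bit 1 = 1  t=0,i=4
  ..... -> .   bit 0 = 0  t=3,i=5
  bits 00011110110011010101000100001110 = 516772110

516772110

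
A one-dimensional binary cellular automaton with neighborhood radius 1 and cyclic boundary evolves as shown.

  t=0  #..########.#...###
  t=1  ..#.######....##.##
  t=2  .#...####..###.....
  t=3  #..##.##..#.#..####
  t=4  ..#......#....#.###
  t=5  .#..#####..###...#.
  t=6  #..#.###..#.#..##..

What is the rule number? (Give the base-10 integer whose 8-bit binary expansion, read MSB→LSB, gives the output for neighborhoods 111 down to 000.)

  ### -> #   bit 7 = 1  t=0,i=4
  ##. -> .   bit 6 = 0  t=0,i=0
  #.# -> .   bit 5 = 0  t=0,i=11
  #.. -> .   bit 4 = 0  t=0,i=1
  .## -> .   bit 3 = 0  t=0,i=3
  .#. -> .   bit 2 = 0  t=0,i=12
  ..# -> #   bit 1 = 1  t=0,i=2
  ... -> #   bit 0 = 1  t=0,i=14
  bits 10000011 = 131

131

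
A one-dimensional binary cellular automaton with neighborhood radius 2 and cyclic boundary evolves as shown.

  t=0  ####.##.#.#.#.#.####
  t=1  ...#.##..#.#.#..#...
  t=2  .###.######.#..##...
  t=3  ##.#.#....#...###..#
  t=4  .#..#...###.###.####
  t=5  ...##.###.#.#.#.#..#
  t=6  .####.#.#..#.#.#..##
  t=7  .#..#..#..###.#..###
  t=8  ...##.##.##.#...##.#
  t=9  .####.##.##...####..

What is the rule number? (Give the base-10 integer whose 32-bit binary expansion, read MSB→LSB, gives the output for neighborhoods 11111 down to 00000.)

852374782

  [31] ##### => .  t=0,i=0
  [30] ####. => .  t=0,i=2
  [29] ###.# => #  t=0,i=3
  [28] ###.. => #  t=3,i=16
  [27] ##.## => .  t=0,i=4
  [26] ##.#. => .  t=0,i=7
  [25] ##..# => #  t=1,i=7
  [24] ##... => .  t=2,i=17
  [23] #.### => #  t=0,i=16
  [22] #.##. => #  t=0,i=5
  [21] #.#.# => .  t=0,i=8
  [20] #.#.. => .  t=1,i=13
  [19] #..## => #  t=2,i=14
  [18] #..#. => #  t=1,i=8
  [17] #...# => #  t=3,i=12
  [16] #.... => .  t=1,i=18
  [15] .#### => .  t=0,i=17
  [14] .###. => .  t=2,i=2
  [13] .##.# => #  t=0,i=6
  [12] .##.. => #  t=1,i=6
  [11] .#.## => .  t=0,i=15
  [10] .#.#. => #  t=0,i=9
  [9] .#..# => .  t=1,i=14
  [8] .#... => .  t=1,i=17
  [7] ..### => #  t=2,i=1
  [6] ..##. => #  t=2,i=15
  [5] ..#.# => #  t=1,i=3
  [4] ..#.. => #  t=1,i=16
  [3] ...## => #  t=2,i=0
  [2] ...#. => #  t=1,i=2
  [1] ....# => #  t=1,i=1
  [0] ..... => .  t=1,i=0
  bits 00110010110011100011010011111110 = 852374782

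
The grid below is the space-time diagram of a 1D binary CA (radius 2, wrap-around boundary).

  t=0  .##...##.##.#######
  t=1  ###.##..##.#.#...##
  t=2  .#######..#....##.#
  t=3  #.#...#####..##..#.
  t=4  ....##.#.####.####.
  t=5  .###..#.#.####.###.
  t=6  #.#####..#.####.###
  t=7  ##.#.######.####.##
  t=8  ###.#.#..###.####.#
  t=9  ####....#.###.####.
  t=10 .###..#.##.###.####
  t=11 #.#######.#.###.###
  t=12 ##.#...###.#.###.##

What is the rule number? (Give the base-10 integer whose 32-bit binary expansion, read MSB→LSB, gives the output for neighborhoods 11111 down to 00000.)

  [31] ##### => .  t=0,i=14
  [30] ####. => #  t=0,i=17
  [29] ###.# => #  t=0,i=18
  [28] ###.. => #  t=2,i=7
  [27] ##.## => #  t=0,i=0
  [26] ##.#. => #  t=1,i=10
  [25] ##..# => #  t=1,i=6
  [24] ##... => .  t=0,i=3
  [23] #.### => .  t=0,i=12
  [22] #.##. => #  t=0,i=1
  [21] #.#.# => .  t=1,i=11
  [20] #.#.. => .  t=1,i=13
  [19] #..## => #  t=1,i=7
  [18] #..#. => #  t=2,i=9
  [17] #...# => #  t=0,i=4
  [16] #.... => .  t=2,i=12
  [15] .#### => #  t=0,i=13
  [14] .###. => #  t=5,i=2
  [13] .##.# => .  t=0,i=7
  [12] .##.. => #  t=0,i=2
  [11] .#.## => #  t=2,i=0
  [10] .#.#. => .  t=1,i=12
  [9] .#..# => .  t=8,i=7
  [8] .#... => .  t=1,i=14
  [7] ..### => .  t=1,i=17
  [6] ..##. => .  t=0,i=6
  [5] ..#.# => #  t=3,i=17
  [4] ..#.. => #  t=2,i=10
  [3] ...## => #  t=0,i=5
  [2] ...#. => .  t=9,i=7
  [1] ....# => #  t=2,i=13
  [0] ..... => #  t=4,i=1
  bits 01111110010011101101100000111011 = 2119096379

2119096379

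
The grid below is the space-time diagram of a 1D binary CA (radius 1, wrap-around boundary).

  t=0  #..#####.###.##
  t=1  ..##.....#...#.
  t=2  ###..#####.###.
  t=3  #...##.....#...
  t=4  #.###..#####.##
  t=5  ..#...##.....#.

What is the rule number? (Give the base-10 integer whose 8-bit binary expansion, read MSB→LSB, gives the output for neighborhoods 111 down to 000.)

15

  ### -> .   bit 7 = 0  t=0,i=4
  ##. -> .   bit 6 = 0  t=0,i=0
  #.# -> .   bit 5 = 0  t=0,i=8
  #.. -> .   bit 4 = 0  t=0,i=1
  .## -> #   bit 3 = 1  t=0,i=3
  .#. -> #   bit 2 = 1  t=1,i=9
  ..# -> #   bit 1 = 1  t=0,i=2
  ... -> #   bit 0 = 1  t=1,i=0
  bits 00001111 = 15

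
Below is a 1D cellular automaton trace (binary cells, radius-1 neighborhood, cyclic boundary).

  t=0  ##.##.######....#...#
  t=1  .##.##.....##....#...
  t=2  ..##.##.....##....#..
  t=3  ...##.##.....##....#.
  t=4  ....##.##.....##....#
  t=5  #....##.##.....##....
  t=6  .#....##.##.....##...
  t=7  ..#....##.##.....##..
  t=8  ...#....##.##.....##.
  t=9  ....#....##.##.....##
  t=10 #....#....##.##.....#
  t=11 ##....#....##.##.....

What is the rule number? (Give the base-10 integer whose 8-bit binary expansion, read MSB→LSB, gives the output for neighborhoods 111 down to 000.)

112

  ### -> .   bit 7 = 0  t=0,i=0
  ##. -> #   bit 6 = 1  t=0,i=1
  #.# -> #   bit 5 = 1  t=0,i=2
  #.. -> #   bit 4 = 1  t=0,i=12
  .## -> .   bit 3 = 0  t=0,i=3
  .#. -> .   bit 2 = 0  t=0,i=16
  ..# -> .   bit 1 = 0  t=0,i=15
  ... -> .   bit 0 = 0  t=0,i=13
  bits 01110000 = 112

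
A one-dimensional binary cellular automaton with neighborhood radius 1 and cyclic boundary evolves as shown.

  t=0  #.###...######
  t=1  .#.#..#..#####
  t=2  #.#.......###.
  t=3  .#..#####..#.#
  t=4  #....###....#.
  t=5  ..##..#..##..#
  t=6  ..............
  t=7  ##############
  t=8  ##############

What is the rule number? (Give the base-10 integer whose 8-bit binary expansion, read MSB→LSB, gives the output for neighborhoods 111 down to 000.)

  ### -> #   bit 7 = 1  t=0,i=3
  ##. -> .   bit 6 = 0  t=0,i=0
  #.# -> #   bit 5 = 1  t=0,i=1
  #.. -> .   bit 4 = 0  t=0,i=5
  .## -> .   bit 3 = 0  t=0,i=2
  .#. -> .   bit 2 = 0  t=1,i=1
  ..# -> .   bit 1 = 0  t=0,i=7
  ... -> #   bit 0 = 1  t=0,i=6
  bits 10100001 = 161

161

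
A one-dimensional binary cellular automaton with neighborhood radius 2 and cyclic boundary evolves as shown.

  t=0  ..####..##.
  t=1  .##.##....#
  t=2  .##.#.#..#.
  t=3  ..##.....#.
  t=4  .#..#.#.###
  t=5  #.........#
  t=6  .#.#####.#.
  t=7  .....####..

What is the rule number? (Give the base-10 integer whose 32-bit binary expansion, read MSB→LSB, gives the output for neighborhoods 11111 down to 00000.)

4114620829

  [31] ##### => #  t=6,i=5
  [30] ####. => #  t=0,i=4
  [29] ###.# => #  t=4,i=10
  [28] ###.. => #  t=0,i=5
  [27] ##.## => .  t=1,i=3
  [26] ##.#. => #  t=2,i=3
  [25] ##..# => .  t=0,i=6
  [24] ##... => #  t=0,i=10
  [23] #.### => .  t=4,i=8
  [22] #.##. => #  t=1,i=1
  [21] #.#.# => .  t=2,i=4
  [20] #.#.. => .  t=2,i=6
  [19] #..## => .  t=0,i=7
  [18] #..#. => .  t=2,i=8
  [17] #...# => .  t=0,i=0
  [16] #.... => .  t=1,i=7
  [15] .#### => .  t=0,i=3
  [14] .###. => .  t=4,i=9
  [13] .##.# => #  t=1,i=2
  [12] .##.. => .  t=0,i=9
  [11] .#.## => .  t=1,i=0
  [10] .#.#. => .  t=2,i=5
  [9] .#..# => .  t=2,i=7
  [8] .#... => #  t=3,i=10
  [7] ..### => #  t=0,i=2
  [6] ..##. => .  t=0,i=8
  [5] ..#.# => .  t=1,i=10
  [4] ..#.. => #  t=2,i=9
  [3] ...## => #  t=0,i=1
  [2] ...#. => #  t=1,i=9
  [1] ....# => .  t=1,i=8
  [0] ..... => #  t=3,i=6
  bits 11110101010000000010000110011101 = 4114620829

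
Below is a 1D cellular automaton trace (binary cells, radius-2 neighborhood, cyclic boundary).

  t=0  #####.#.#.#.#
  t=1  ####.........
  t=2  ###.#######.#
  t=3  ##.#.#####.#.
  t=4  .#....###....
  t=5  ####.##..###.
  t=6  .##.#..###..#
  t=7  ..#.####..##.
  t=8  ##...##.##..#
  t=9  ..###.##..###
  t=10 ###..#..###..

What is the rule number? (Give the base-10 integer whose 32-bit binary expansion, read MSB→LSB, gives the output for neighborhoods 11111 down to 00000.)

  [31] ##### => #  t=0,i=1
  [30] ####. => #  t=0,i=3
  [29] ###.# => .  t=0,i=4
  [28] ###.. => .  t=1,i=3
  [27] ##.## => #  t=2,i=3
  [26] ##.#. => .  t=0,i=5
  [25] ##..# => #  t=5,i=7
  [24] ##... => #  t=1,i=4
  [23] #.### => .  t=0,i=12
  [22] #.##. => .  t=3,i=0
  [21] #.#.# => .  t=0,i=6
  [20] #.#.. => #  t=6,i=4
  [19] #..## => #  t=5,i=8
  [18] #..#. => #  t=6,i=11
  [17] #...# => #  t=7,i=0
  [16] #.... => #  t=1,i=5
  [15] .#### => #  t=0,i=0
  [14] .###. => .  t=4,i=7
  [13] .##.# => #  t=3,i=1
  [12] .##.. => .  t=5,i=6
  [11] .#.## => .  t=0,i=11
  [10] .#.#. => .  t=0,i=7
  [9] .#..# => #  t=6,i=5
  [8] .#... => #  t=4,i=2
  [7] ..### => #  t=1,i=0
  [6] ..##. => .  t=7,i=10
  [5] ..#.# => .  t=6,i=12
  [4] ..#.. => #  t=4,i=1
  [3] ...## => #  t=1,i=12
  [2] ...#. => #  t=4,i=0
  [1] ....# => .  t=1,i=11
  [0] ..... => #  t=1,i=6
  bits 11001011000111111010001110011101 = 3407848349

3407848349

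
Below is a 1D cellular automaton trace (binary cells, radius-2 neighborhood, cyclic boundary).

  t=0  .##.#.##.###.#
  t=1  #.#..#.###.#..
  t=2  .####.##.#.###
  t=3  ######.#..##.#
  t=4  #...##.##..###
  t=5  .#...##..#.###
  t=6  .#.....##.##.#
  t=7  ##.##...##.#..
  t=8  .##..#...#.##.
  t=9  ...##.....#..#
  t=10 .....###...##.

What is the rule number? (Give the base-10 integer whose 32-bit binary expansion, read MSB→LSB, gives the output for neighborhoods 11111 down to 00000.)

  ##### -> .   bit 31 = 0  t=3,i=1
  ####. -> #   bit 30 = 1  t=2,i=3
  ###.# -> #   bit 29 = 1  t=0,i=11
  ###.. -> .   bit 28 = 0  t=4,i=0
  ##.## -> #   bit 27 = 1  t=0,i=8
  ##.#. -> .   bit 26 = 0  t=0,i=3
  ##..# -> #   bit 25 = 1  t=4,i=9
  ##... -> #   bit 24 = 1  t=4,i=1
  #.### -> #   bit 23 = 1  t=0,i=9
  #.##. -> .   bit 22 = 0  t=0,i=1
  #.#.# -> .   bit 21 = 0  t=0,i=4
  #.#.. -> #   bit 20 = 1  t=1,i=2
  #..## -> .   bit 19 = 0  t=3,i=9
  #..#. -> #   bit 18 = 1  t=1,i=4
  #...# -> .   bit 17 = 0  t=4,i=2
  #.... -> #   bit 16 = 1  t=6,i=3
  .#### -> #   bit 15 = 1  t=2,i=2
  .###. -> .   bit 14 = 0  t=0,i=10
  .##.# -> #   bit 13 = 1  t=0,i=2
  .##.. -> .   bit 12 = 0  t=4,i=8
  .#.## -> #   bit 11 = 1  t=0,i=0
  .#.#. -> #   bit 10 = 1  t=1,i=1
  .#..# -> #   bit 9 = 1  t=1,i=3
  .#... -> .   bit 8 = 0  t=5,i=2
  ..### -> #   bit 7 = 1  t=4,i=11
  ..##. -> .   bit 6 = 0  t=3,i=10
  ..#.# -> .   bit 5 = 0  t=1,i=0
  ..#.. -> .   bit 4 = 0  t=8,i=5
  ...## -> .   bit 3 = 0  t=4,i=3
  ...#. -> .   bit 2 = 0  t=8,i=8
  ....# -> .   bit 1 = 0  t=6,i=5
  ..... -> #   bit 0 = 1  t=6,i=4
  bits 01101011100101011010111010000001 = 1804971649

1804971649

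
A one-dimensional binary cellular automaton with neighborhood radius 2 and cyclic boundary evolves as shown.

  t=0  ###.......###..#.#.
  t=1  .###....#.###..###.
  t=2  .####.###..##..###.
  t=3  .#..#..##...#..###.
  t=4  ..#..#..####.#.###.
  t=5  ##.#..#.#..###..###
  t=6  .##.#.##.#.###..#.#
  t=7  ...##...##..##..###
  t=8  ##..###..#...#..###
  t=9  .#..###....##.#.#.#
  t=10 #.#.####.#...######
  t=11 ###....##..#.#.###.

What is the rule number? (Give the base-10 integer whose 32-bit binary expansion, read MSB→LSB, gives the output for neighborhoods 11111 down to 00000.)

  [31] ##### => #  t=5,i=18
  [30] ####. => .  t=2,i=3
  [29] ###.# => #  t=2,i=4
  [28] ###.. => #  t=0,i=2
  [27] ##.## => .  t=2,i=5
  [26] ##.#. => #  t=4,i=12
  [25] ##..# => .  t=0,i=13
  [24] ##... => #  t=0,i=3
  [23] #.### => .  t=0,i=0
  [22] #.##. => .  t=6,i=1
  [21] #.#.# => #  t=0,i=17
  [20] #.#.. => .  t=5,i=3
  [19] #..## => .  t=1,i=0
  [18] #..#. => .  t=0,i=14
  [17] #...# => #  t=3,i=10
  [16] #.... => .  t=0,i=4
  [15] .#### => .  t=2,i=2
  [14] .###. => #  t=0,i=1
  [13] .##.# => .  t=6,i=2
  [12] .##.. => #  t=2,i=12
  [11] .#.## => .  t=0,i=18
  [10] .#.#. => #  t=0,i=16
  [9] .#..# => #  t=3,i=2
  [8] .#... => .  t=8,i=10
  [7] ..### => #  t=0,i=10
  [6] ..##. => .  t=2,i=11
  [5] ..#.# => #  t=0,i=15
  [4] ..#.. => .  t=3,i=1
  [3] ...## => .  t=0,i=9
  [2] ...#. => #  t=1,i=7
  [1] ....# => #  t=0,i=8
  [0] ..... => .  t=0,i=5
  bits 10110101001000100101011010100110 = 3038926502

3038926502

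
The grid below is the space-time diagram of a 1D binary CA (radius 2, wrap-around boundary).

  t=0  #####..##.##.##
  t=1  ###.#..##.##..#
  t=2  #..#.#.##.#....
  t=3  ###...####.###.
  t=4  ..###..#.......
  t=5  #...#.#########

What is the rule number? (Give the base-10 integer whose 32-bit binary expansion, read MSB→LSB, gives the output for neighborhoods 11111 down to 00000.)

  nb #####: next=#  (t=0,i=0, bit31=1)
  nb ####.: next=.  (t=0,i=3, bit30=0)
  nb ###.#: next=.  (t=1,i=2, bit29=0)
  nb ###..: next=#  (t=0,i=4, bit28=1)
  nb ##.##: next=.  (t=0,i=9, bit27=0)
  nb ##.#.: next=#  (t=1,i=3, bit26=1)
  nb ##..#: next=.  (t=0,i=5, bit25=0)
  nb ##...: next=#  (t=3,i=3, bit24=1)
  nb #.###: next=.  (t=0,i=13, bit23=0)
  nb #.##.: next=#  (t=0,i=10, bit22=1)
  nb #.#.#: next=.  (t=2,i=5, bit21=0)
  nb #.#..: next=.  (t=1,i=4, bit20=0)
  nb #..##: next=.  (t=0,i=6, bit19=0)
  nb #..#.: next=#  (t=2,i=2, bit18=1)
  nb #...#: next=#  (t=3,i=4, bit17=1)
  nb #....: next=#  (t=2,i=12, bit16=1)
  nb .####: next=#  (t=0,i=14, bit15=1)
  nb .###.: next=.  (t=3,i=1, bit14=0)
  nb .##.#: next=#  (t=0,i=8, bit13=1)
  nb .##..: next=.  (t=1,i=11, bit12=0)
  nb .#.##: next=#  (t=2,i=6, bit11=1)
  nb .#.#.: next=.  (t=2,i=4, bit10=0)
  nb .#..#: next=#  (t=1,i=5, bit9=1)
  nb .#...: next=#  (t=2,i=11, bit8=1)
  nb ..###: next=.  (t=1,i=14, bit7=0)
  nb ..##.: next=#  (t=0,i=7, bit6=1)
  nb ..#.#: next=.  (t=2,i=3, bit5=0)
  nb ..#..: next=#  (t=2,i=0, bit4=1)
  nb ...##: next=.  (t=3,i=5, bit3=0)
  nb ...#.: next=.  (t=2,i=14, bit2=0)
  nb ....#: next=#  (t=2,i=13, bit1=1)
  nb .....: next=#  (t=4,i=10, bit0=1)
  bits 10010101010001111010101101010011 = 2504502099

2504502099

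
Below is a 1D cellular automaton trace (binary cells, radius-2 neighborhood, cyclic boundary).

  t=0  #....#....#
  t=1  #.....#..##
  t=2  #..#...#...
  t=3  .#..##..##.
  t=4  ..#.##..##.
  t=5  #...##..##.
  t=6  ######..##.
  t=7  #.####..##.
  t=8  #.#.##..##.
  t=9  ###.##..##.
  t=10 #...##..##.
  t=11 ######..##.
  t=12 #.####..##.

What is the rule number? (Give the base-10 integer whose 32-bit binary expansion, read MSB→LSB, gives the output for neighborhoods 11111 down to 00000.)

  #####|#  b31=1 t=6,i=2
  ####.|#  b30=1 t=6,i=4
  ###.#|.  b29=0 t=9,i=2
  ###..|#  b28=1 t=1,i=0
  ##.##|.  b27=0 t=6,i=10
  ##.#.|.  b26=0 t=5,i=10
  ##..#|.  b25=0 t=3,i=6
  ##...|.  b24=0 t=0,i=1
  #.###|#  b23=1 t=6,i=0
  #.##.|#  b22=1 t=4,i=4
  #.#.#|#  b21=1 t=7,i=0
  #.#..|#  b20=1 t=5,i=0
  #..##|.  b19=0 t=1,i=8
  #..#.|.  b18=0 t=2,i=2
  #...#|#  b17=1 t=2,i=5
  #....|.  b16=0 t=0,i=2
  .####|.  b15=0 t=6,i=1
  .###.|.  b14=0 t=1,i=10
  .##.#|#  b13=1 t=5,i=9
  .##..|#  b12=1 t=0,i=0
  .#.##|.  b11=0 t=4,i=3
  .#.#.|#  b10=1 t=8,i=1
  .#..#|#  b9=1 t=1,i=7
  .#...|#  b8=1 t=0,i=6
  ..###|.  b7=0 t=1,i=9
  ..##.|#  b6=1 t=0,i=10
  ..#.#|.  b5=0 t=4,i=2
  ..#..|.  b4=0 t=0,i=5
  ...##|#  b3=1 t=0,i=9
  ...#.|.  b2=0 t=0,i=4
  ....#|.  b1=0 t=0,i=3
  .....|#  b0=1 t=1,i=3
  bits 11010000111100100011011101001001 = 3505534793

3505534793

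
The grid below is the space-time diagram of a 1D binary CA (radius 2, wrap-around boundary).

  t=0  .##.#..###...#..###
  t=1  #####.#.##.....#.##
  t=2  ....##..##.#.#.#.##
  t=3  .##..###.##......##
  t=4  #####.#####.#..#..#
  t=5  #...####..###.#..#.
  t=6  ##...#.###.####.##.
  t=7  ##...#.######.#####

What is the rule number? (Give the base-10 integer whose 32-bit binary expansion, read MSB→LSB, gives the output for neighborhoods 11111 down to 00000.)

  nb #####: next=.  (t=1,i=0, bit31=0)
  nb ####.: next=.  (t=1,i=3, bit30=0)
  nb ###.#: next=#  (t=0,i=18, bit29=1)
  nb ###..: next=#  (t=0,i=9, bit28=1)
  nb ##.##: next=#  (t=0,i=0, bit27=1)
  nb ##.#.: next=#  (t=0,i=3, bit26=1)
  nb ##..#: next=#  (t=2,i=6, bit25=1)
  nb ##...: next=.  (t=0,i=10, bit24=0)
  nb #.###: next=#  (t=1,i=17, bit23=1)
  nb #.##.: next=#  (t=0,i=1, bit22=1)
  nb #.#.#: next=.  (t=1,i=6, bit21=0)
  nb #.#..: next=#  (t=0,i=4, bit20=1)
  nb #..##: next=#  (t=0,i=6, bit19=1)
  nb #..#.: next=#  (t=4,i=14, bit18=1)
  nb #...#: next=.  (t=0,i=11, bit17=0)
  nb #....: next=#  (t=1,i=11, bit16=1)
  nb .####: next=#  (t=1,i=18, bit15=1)
  nb .###.: next=#  (t=0,i=8, bit14=1)
  nb .##.#: next=#  (t=0,i=2, bit13=1)
  nb .##..: next=#  (t=1,i=9, bit12=1)
  nb .#.##: next=.  (t=1,i=7, bit11=0)
  nb .#.#.: next=.  (t=2,i=12, bit10=0)
  nb .#..#: next=.  (t=0,i=5, bit9=0)
  nb .#...: next=#  (t=5,i=1, bit8=1)
  nb ..###: next=.  (t=0,i=7, bit7=0)
  nb ..##.: next=.  (t=2,i=4, bit6=0)
  nb ..#.#: next=#  (t=1,i=15, bit5=1)
  nb ..#..: next=.  (t=0,i=13, bit4=0)
  nb ...##: next=.  (t=2,i=3, bit3=0)
  nb ...#.: next=.  (t=0,i=12, bit2=0)
  nb ....#: next=#  (t=1,i=13, bit1=1)
  nb .....: next=.  (t=1,i=12, bit0=0)
  bits 00111110110111011111000100100010 = 1054732578

1054732578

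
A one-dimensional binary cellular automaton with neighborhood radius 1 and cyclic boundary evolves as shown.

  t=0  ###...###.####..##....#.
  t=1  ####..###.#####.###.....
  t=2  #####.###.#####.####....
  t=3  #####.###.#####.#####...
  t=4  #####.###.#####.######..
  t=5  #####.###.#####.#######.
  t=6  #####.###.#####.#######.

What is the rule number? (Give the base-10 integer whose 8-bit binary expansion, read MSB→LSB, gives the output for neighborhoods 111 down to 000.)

216

  [7] ### => #  t=0,i=1
  [6] ##. => #  t=0,i=2
  [5] #.# => .  t=0,i=9
  [4] #.. => #  t=0,i=3
  [3] .## => #  t=0,i=0
  [2] .#. => .  t=0,i=22
  [1] ..# => .  t=0,i=5
  [0] ... => .  t=0,i=4
  bits 11011000 = 216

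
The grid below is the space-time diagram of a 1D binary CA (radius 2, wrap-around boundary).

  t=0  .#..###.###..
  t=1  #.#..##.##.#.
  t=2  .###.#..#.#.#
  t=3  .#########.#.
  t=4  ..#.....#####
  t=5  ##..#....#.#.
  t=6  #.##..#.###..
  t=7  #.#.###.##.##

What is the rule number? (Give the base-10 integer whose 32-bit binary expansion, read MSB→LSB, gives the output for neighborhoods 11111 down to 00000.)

1742063204

  nb #####: next=.  (t=3,i=3, bit31=0)
  nb ####.: next=#  (t=3,i=8, bit30=1)
  nb ###.#: next=#  (t=0,i=6, bit29=1)
  nb ###..: next=.  (t=0,i=10, bit28=0)
  nb ##.##: next=.  (t=0,i=7, bit27=0)
  nb ##.#.: next=#  (t=1,i=10, bit26=1)
  nb ##..#: next=#  (t=4,i=0, bit25=1)
  nb ##...: next=#  (t=0,i=11, bit24=1)
  nb #.###: next=#  (t=0,i=8, bit23=1)
  nb #.##.: next=#  (t=1,i=8, bit22=1)
  nb #.#.#: next=.  (t=1,i=0, bit21=0)
  nb #.#..: next=#  (t=1,i=2, bit20=1)
  nb #..##: next=.  (t=0,i=3, bit19=0)
  nb #..#.: next=#  (t=2,i=7, bit18=1)
  nb #...#: next=.  (t=0,i=12, bit17=0)
  nb #....: next=#  (t=4,i=4, bit16=1)
  nb .####: next=#  (t=3,i=2, bit15=1)
  nb .###.: next=#  (t=0,i=5, bit14=1)
  nb .##.#: next=.  (t=1,i=6, bit13=0)
  nb .##..: next=.  (t=5,i=1, bit12=0)
  nb .#.##: next=.  (t=2,i=0, bit11=0)
  nb .#.#.: next=#  (t=1,i=1, bit10=1)
  nb .#..#: next=#  (t=0,i=2, bit9=1)
  nb .#...: next=.  (t=4,i=3, bit8=0)
  nb ..###: next=.  (t=0,i=4, bit7=0)
  nb ..##.: next=#  (t=1,i=5, bit6=1)
  nb ..#.#: next=#  (t=2,i=8, bit5=1)
  nb ..#..: next=.  (t=0,i=1, bit4=0)
  nb ...##: next=.  (t=4,i=7, bit3=0)
  nb ...#.: next=#  (t=0,i=0, bit2=1)
  nb ....#: next=.  (t=4,i=6, bit1=0)
  nb .....: next=.  (t=4,i=5, bit0=0)
  bits 01100111110101011100011001100100 = 1742063204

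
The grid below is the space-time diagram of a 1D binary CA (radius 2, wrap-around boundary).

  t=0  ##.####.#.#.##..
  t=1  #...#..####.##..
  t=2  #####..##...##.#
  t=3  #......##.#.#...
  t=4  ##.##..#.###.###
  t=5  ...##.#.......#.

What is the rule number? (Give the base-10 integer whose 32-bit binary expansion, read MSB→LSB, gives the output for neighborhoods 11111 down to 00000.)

  #####|.  b31=0 t=2,i=1
  ####.|.  b30=0 t=0,i=5
  ###.#|.  b29=0 t=0,i=6
  ###..|.  b28=0 t=2,i=4
  ##.##|.  b27=0 t=0,i=2
  ##.#.|#  b26=1 t=0,i=7
  ##..#|.  b25=0 t=0,i=14
  ##...|.  b24=0 t=2,i=9
  #.###|.  b23=0 t=0,i=3
  #.##.|#  b22=1 t=0,i=12
  #.#.#|#  b21=1 t=0,i=8
  #.#..|.  b20=0 t=3,i=12
  #..##|.  b19=0 t=0,i=15
  #..#.|#  b18=1 t=1,i=15
  #...#|#  b17=1 t=1,i=2
  #....|.  b16=0 t=3,i=2
  .####|#  b15=1 t=0,i=4
  .###.|.  b14=0 t=4,i=10
  .##.#|.  b13=0 t=0,i=1
  .##..|#  b12=1 t=0,i=13
  .#.##|.  b11=0 t=0,i=11
  .#.#.|#  b10=1 t=0,i=9
  .#..#|.  b9=0 t=1,i=5
  .#...|#  b8=1 t=1,i=1
  ..###|#  b7=1 t=1,i=7
  ..##.|#  b6=1 t=0,i=0
  ..#.#|.  b5=0 t=4,i=7
  ..#..|#  b4=1 t=1,i=0
  ...##|.  b3=0 t=2,i=11
  ...#.|#  b2=1 t=1,i=3
  ....#|.  b1=0 t=3,i=5
  .....|#  b0=1 t=3,i=3
  bits 00000100011001101001010111010101 = 73831893

73831893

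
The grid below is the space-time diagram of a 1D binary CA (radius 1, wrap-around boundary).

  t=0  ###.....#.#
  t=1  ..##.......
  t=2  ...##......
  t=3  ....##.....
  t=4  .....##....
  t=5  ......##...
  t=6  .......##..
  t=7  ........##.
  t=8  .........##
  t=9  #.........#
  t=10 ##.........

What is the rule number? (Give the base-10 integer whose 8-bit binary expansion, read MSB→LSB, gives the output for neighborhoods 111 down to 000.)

  nb ###: next=.  (t=0,i=0, bit7=0)
  nb ##.: next=#  (t=0,i=2, bit6=1)
  nb #.#: next=.  (t=0,i=9, bit5=0)
  nb #..: next=#  (t=0,i=3, bit4=1)
  nb .##: next=.  (t=0,i=10, bit3=0)
  nb .#.: next=.  (t=0,i=8, bit2=0)
  nb ..#: next=.  (t=0,i=7, bit1=0)
  nb ...: next=.  (t=0,i=4, bit0=0)
  bits 01010000 = 80

80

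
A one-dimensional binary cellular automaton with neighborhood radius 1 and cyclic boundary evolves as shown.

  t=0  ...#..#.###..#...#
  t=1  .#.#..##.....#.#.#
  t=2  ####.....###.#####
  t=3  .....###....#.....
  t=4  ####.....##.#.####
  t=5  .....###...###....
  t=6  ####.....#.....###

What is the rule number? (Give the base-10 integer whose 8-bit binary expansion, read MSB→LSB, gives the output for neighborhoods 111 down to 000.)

  nb ###: next=.  (t=0,i=9, bit7=0)
  nb ##.: next=.  (t=0,i=10, bit6=0)
  nb #.#: next=#  (t=0,i=7, bit5=1)
  nb #..: next=.  (t=0,i=0, bit4=0)
  nb .##: next=.  (t=0,i=8, bit3=0)
  nb .#.: next=#  (t=0,i=3, bit2=1)
  nb ..#: next=.  (t=0,i=2, bit1=0)
  nb ...: next=#  (t=0,i=1, bit0=1)
  bits 00100101 = 37

37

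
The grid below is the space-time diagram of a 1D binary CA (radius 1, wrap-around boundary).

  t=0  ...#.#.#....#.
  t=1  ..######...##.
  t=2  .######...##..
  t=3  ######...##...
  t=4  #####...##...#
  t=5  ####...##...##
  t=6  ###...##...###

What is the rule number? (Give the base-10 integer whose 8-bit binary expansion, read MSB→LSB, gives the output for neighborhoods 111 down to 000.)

174

  ###|#  b7=1 t=1,i=3
  ##.|.  b6=0 t=1,i=7
  #.#|#  b5=1 t=0,i=4
  #..|.  b4=0 t=0,i=8
  .##|#  b3=1 t=1,i=2
  .#.|#  b2=1 t=0,i=3
  ..#|#  b1=1 t=0,i=2
  ...|.  b0=0 t=0,i=0
  bits 10101110 = 174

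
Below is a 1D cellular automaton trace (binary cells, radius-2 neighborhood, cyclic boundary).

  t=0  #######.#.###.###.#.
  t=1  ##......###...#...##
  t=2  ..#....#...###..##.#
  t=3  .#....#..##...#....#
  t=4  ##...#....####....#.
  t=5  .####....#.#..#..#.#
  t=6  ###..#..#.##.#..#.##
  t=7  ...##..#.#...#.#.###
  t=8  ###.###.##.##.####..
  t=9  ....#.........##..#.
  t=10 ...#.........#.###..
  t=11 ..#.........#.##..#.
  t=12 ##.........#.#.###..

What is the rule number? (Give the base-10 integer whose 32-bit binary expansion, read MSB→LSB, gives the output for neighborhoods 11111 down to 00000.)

  [31] ##### => .  t=0,i=2
  [30] ####. => .  t=0,i=5
  [29] ###.# => .  t=0,i=6
  [28] ###.. => .  t=1,i=1
  [27] ##.## => .  t=0,i=13
  [26] ##.#. => .  t=0,i=7
  [25] ##..# => #  t=2,i=14
  [24] ##... => #  t=1,i=2
  [23] #.### => #  t=0,i=0
  [22] #.##. => .  t=4,i=0
  [21] #.#.# => #  t=0,i=8
  [20] #.#.. => #  t=2,i=19
  [19] #..## => .  t=2,i=15
  [18] #..#. => #  t=2,i=1
  [17] #...# => #  t=1,i=12
  [16] #.... => .  t=1,i=3
  [15] .#### => #  t=0,i=1
  [14] .###. => .  t=0,i=11
  [13] .##.# => .  t=2,i=17
  [12] .##.. => #  t=3,i=10
  [11] .#.## => #  t=0,i=9
  [10] .#.#. => #  t=3,i=0
  [9] .#..# => .  t=2,i=0
  [8] .#... => .  t=1,i=15
  [7] ..### => .  t=1,i=8
  [6] ..##. => .  t=2,i=16
  [5] ..#.# => .  t=3,i=19
  [4] ..#.. => .  t=1,i=14
  [3] ...## => #  t=1,i=7
  [2] ...#. => #  t=1,i=13
  [1] ....# => .  t=1,i=6
  [0] ..... => .  t=1,i=4
  bits 00000011101101101001110000001100 = 62299148

62299148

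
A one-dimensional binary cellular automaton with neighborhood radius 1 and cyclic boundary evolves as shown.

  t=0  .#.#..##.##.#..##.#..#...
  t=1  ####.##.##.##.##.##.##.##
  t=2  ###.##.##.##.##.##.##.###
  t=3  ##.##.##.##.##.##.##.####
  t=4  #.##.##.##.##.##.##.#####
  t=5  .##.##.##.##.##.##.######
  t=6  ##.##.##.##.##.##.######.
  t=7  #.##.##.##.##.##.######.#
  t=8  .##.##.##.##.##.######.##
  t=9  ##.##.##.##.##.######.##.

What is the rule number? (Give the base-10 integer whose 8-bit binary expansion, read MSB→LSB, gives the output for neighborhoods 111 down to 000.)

  nb ###: next=#  (t=1,i=0, bit7=1)
  nb ##.: next=.  (t=0,i=7, bit6=0)
  nb #.#: next=#  (t=0,i=2, bit5=1)
  nb #..: next=.  (t=0,i=4, bit4=0)
  nb .##: next=#  (t=0,i=6, bit3=1)
  nb .#.: next=#  (t=0,i=1, bit2=1)
  nb ..#: next=#  (t=0,i=0, bit1=1)
  nb ...: next=#  (t=0,i=23, bit0=1)
  bits 10101111 = 175

175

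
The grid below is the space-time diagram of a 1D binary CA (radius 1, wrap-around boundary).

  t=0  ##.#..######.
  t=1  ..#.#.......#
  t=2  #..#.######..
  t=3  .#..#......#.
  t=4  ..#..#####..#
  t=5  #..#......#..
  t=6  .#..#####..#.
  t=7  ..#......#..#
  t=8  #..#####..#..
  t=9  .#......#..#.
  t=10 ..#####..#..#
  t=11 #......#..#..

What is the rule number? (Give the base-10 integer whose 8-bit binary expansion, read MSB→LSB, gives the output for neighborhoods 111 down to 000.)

49

  nb ###: next=.  (t=0,i=7, bit7=0)
  nb ##.: next=.  (t=0,i=1, bit6=0)
  nb #.#: next=#  (t=0,i=2, bit5=1)
  nb #..: next=#  (t=0,i=4, bit4=1)
  nb .##: next=.  (t=0,i=0, bit3=0)
  nb .#.: next=.  (t=0,i=3, bit2=0)
  nb ..#: next=.  (t=0,i=5, bit1=0)
  nb ...: next=#  (t=1,i=6, bit0=1)
  bits 00110001 = 49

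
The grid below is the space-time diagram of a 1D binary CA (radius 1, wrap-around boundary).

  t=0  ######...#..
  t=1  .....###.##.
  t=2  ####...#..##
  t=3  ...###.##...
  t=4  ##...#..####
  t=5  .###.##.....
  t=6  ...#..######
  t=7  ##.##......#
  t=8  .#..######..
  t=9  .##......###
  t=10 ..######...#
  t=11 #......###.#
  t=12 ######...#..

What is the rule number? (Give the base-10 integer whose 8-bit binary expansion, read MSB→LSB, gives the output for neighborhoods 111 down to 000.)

85

  [7] ### => .  t=0,i=1
  [6] ##. => #  t=0,i=5
  [5] #.# => .  t=1,i=8
  [4] #.. => #  t=0,i=6
  [3] .## => .  t=0,i=0
  [2] .#. => #  t=0,i=9
  [1] ..# => .  t=0,i=8
  [0] ... => #  t=0,i=7
  bits 01010101 = 85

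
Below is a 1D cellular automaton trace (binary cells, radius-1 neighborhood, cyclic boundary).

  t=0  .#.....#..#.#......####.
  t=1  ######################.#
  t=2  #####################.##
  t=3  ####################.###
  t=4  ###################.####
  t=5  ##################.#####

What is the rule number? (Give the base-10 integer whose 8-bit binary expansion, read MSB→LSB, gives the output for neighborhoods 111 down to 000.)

  nb ###: next=#  (t=0,i=20, bit7=1)
  nb ##.: next=.  (t=0,i=22, bit6=0)
  nb #.#: next=#  (t=0,i=11, bit5=1)
  nb #..: next=#  (t=0,i=2, bit4=1)
  nb .##: next=#  (t=0,i=19, bit3=1)
  nb .#.: next=#  (t=0,i=1, bit2=1)
  nb ..#: next=#  (t=0,i=0, bit1=1)
  nb ...: next=#  (t=0,i=3, bit0=1)
  bits 10111111 = 191

191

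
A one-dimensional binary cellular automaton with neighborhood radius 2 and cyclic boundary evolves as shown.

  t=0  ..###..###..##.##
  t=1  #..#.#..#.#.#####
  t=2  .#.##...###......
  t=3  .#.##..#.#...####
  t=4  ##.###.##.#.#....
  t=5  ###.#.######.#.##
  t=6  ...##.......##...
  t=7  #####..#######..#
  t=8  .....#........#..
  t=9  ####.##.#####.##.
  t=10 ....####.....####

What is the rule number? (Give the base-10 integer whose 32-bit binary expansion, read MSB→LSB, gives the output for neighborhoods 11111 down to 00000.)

  nb #####: next=.  (t=1,i=14, bit31=0)
  nb ####.: next=.  (t=1,i=16, bit30=0)
  nb ###.#: next=.  (t=3,i=16, bit29=0)
  nb ###..: next=.  (t=0,i=4, bit28=0)
  nb ##.##: next=#  (t=0,i=14, bit27=1)
  nb ##.#.: next=#  (t=3,i=0, bit26=1)
  nb ##..#: next=#  (t=0,i=0, bit25=1)
  nb ##...: next=.  (t=2,i=5, bit24=0)
  nb #.###: next=.  (t=1,i=12, bit23=0)
  nb #.##.: next=#  (t=0,i=15, bit22=1)
  nb #.#.#: next=#  (t=1,i=10, bit21=1)
  nb #.#..: next=.  (t=1,i=5, bit20=0)
  nb #..##: next=.  (t=0,i=1, bit19=0)
  nb #..#.: next=.  (t=1,i=2, bit18=0)
  nb #...#: next=.  (t=2,i=6, bit17=0)
  nb #....: next=.  (t=2,i=12, bit16=0)
  nb .####: next=.  (t=1,i=13, bit15=0)
  nb .###.: next=#  (t=0,i=3, bit14=1)
  nb .##.#: next=#  (t=0,i=13, bit13=1)
  nb .##..: next=#  (t=0,i=16, bit12=1)
  nb .#.##: next=.  (t=1,i=11, bit11=0)
  nb .#.#.: next=#  (t=1,i=4, bit10=1)
  nb .#..#: next=.  (t=1,i=6, bit9=0)
  nb .#...: next=#  (t=3,i=10, bit8=1)
  nb ..###: next=.  (t=0,i=2, bit7=0)
  nb ..##.: next=#  (t=0,i=12, bit6=1)
  nb ..#.#: next=#  (t=1,i=3, bit5=1)
  nb ..#..: next=#  (t=8,i=5, bit4=1)
  nb ...##: next=#  (t=2,i=7, bit3=1)
  nb ...#.: next=.  (t=2,i=0, bit2=0)
  nb ....#: next=#  (t=2,i=16, bit1=1)
  nb .....: next=#  (t=2,i=13, bit0=1)
  bits 00001110011000000111010101111011 = 241202555

241202555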